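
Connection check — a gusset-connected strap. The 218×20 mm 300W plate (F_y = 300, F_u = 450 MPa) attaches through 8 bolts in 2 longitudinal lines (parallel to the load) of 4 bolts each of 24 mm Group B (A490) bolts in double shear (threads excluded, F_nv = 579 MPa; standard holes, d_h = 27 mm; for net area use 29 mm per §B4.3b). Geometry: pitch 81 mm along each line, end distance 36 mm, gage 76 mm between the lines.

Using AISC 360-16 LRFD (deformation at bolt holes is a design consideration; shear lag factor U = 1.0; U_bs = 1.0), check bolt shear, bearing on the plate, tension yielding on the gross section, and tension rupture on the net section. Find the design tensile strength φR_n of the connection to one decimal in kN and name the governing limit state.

Bolt shear: A_b = π(24)²/4 = 452.39 mm². φR_n = 0.75 × 579 × 452.39 × 8 × 2 = 3143.2 kN.
Bearing (20 mm plate, F_u = 450 MPa): end bolts L_c = 36 − 27/2 = 22.5, R_n = min(1.2×22.5×20×450, 2.4×24×20×450) = 243 kN/bolt; interior L_c = 81 − 27 = 54, R_n = 518.4 kN/bolt. φR_n = 0.75 × (2×243 + 6×518.4) = 2697.3 kN.
Tension yield (gross): A_g = 218×20 = 4360 mm². φR_n = 0.90 × 300 × 4360 = 1177.2 kN.
Tension rupture (net): A_n = (218 − 2×29)×20 = 3200 mm² (U = 1.0, A_e = A_n). φR_n = 0.75 × 450 × 3200 = 1080.0 kN.
Governing: min(3143.2, 2697.3, 1177.2, 1080.0) = 1080.0 kN → net-section rupture.

1080.0 kN (net-section rupture governs)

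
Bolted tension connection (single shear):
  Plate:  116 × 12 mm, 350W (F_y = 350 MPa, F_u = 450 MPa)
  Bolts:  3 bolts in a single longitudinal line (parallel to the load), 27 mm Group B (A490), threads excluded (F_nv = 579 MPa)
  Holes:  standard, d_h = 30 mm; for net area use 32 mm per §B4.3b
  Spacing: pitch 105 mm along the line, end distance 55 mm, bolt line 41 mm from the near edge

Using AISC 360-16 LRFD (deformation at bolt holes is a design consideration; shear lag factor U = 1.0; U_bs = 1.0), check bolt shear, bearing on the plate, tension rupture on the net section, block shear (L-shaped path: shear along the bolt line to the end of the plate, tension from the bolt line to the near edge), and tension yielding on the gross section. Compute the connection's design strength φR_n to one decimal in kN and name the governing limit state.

Bolt shear: A_b = π(27)²/4 = 572.56 mm². φR_n = 0.75 × 579 × 572.56 × 3 × 1 = 745.9 kN.
Bearing (12 mm plate, F_u = 450 MPa): end bolts L_c = 55 − 30/2 = 40, R_n = min(1.2×40×12×450, 2.4×27×12×450) = 259.2 kN/bolt; interior L_c = 105 − 30 = 75, R_n = 349.92 kN/bolt. φR_n = 0.75 × (1×259.2 + 2×349.92) = 719.3 kN.
Tension rupture (net): A_n = (116 − 1×32)×12 = 1008 mm² (U = 1.0, A_e = A_n). φR_n = 0.75 × 450 × 1008 = 340.2 kN.
Block shear: shear path 1×[55+2×105] = 1×265 mm, A_gv = 3180, A_nv = 1×(265 − 2.5×32)×12 = 2220 mm²; tension to near edge: (41 − 0.5×32)×12 = 300 mm². R_n = min(0.6×450×2220, 0.6×350×3180) + 1.0×450×300 = min(599.4, 667.8) + 135 = 734.4 kN. φR_n = 0.75 × 734.4 = 550.8 kN.
Tension yield (gross): A_g = 116×12 = 1392 mm². φR_n = 0.90 × 350 × 1392 = 438.5 kN.
Governing: min(745.9, 719.3, 340.2, 550.8, 438.5) = 340.2 kN → net-section rupture.

340.2 kN (net-section rupture governs)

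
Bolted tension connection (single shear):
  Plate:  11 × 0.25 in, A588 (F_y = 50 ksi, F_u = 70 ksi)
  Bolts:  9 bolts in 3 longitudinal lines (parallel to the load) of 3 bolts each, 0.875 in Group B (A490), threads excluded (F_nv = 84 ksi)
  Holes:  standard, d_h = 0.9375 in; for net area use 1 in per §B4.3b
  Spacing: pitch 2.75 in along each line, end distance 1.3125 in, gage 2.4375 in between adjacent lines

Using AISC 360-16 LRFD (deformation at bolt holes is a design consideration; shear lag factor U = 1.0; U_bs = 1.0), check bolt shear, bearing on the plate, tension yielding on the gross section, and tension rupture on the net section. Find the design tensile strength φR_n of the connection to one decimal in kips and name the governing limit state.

105.0 kips (net-section rupture governs)

Bolt shear: A_b = π(0.875)²/4 = 0.60132 in². φR_n = 0.75 × 84 × 0.60132 × 9 × 1 = 340.9 kips.
Bearing (0.25 in plate, F_u = 70 ksi): end bolts L_c = 1.3125 − 0.9375/2 = 0.84375, R_n = min(1.2×0.84375×0.25×70, 2.4×0.875×0.25×70) = 17.719 kips/bolt; interior L_c = 2.75 − 0.9375 = 1.8125, R_n = 36.75 kips/bolt. φR_n = 0.75 × (3×17.719 + 6×36.75) = 205.2 kips.
Tension yield (gross): A_g = 11×0.25 = 2.75 in². φR_n = 0.90 × 50 × 2.75 = 123.8 kips.
Tension rupture (net): A_n = (11 − 3×1)×0.25 = 2 in² (U = 1.0, A_e = A_n). φR_n = 0.75 × 70 × 2 = 105.0 kips.
Governing: min(340.9, 205.2, 123.8, 105.0) = 105.0 kips → net-section rupture.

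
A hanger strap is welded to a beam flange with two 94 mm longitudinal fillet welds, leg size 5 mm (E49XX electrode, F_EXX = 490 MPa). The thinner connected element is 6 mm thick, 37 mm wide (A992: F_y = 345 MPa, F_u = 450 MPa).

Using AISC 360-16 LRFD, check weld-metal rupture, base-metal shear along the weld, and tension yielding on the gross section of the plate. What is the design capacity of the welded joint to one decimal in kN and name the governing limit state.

68.9 kN (gross-section yield governs)

Weld metal: throat = 0.707×5 = 3.535 mm, L = 2×94 = 188 mm. φR_n = 0.75 × 0.6 × 490 × 3.535 × 188 = 146.5 kN.
Base metal shear (6 mm plate): yield φR_n = 1.0×0.6×345×6×188 = 233.5 kN; rupture φR_n = 0.75×0.6×450×6×188 = 228.4 kN; take 228.4 kN (rupture).
Tension yield (gross): A_g = 37×6 = 222 mm². φR_n = 0.90 × 345 × 222 = 68.9 kN.
Governing: min(146.5, 228.4, 68.9) = 68.9 kN → gross-section yield.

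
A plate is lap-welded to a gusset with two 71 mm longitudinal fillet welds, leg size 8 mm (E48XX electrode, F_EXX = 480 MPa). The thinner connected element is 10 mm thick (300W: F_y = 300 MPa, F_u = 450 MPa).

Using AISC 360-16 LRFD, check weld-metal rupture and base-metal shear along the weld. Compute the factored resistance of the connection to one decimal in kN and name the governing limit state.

173.5 kN (weld metal governs)

Weld metal: throat = 0.707×8 = 5.656 mm, L = 2×71 = 142 mm. φR_n = 0.75 × 0.6 × 480 × 5.656 × 142 = 173.5 kN.
Base metal shear (10 mm plate): yield φR_n = 1.0×0.6×300×10×142 = 255.6 kN; rupture φR_n = 0.75×0.6×450×10×142 = 287.6 kN; take 255.6 kN (yield).
Governing: min(173.5, 255.6) = 173.5 kN → weld metal.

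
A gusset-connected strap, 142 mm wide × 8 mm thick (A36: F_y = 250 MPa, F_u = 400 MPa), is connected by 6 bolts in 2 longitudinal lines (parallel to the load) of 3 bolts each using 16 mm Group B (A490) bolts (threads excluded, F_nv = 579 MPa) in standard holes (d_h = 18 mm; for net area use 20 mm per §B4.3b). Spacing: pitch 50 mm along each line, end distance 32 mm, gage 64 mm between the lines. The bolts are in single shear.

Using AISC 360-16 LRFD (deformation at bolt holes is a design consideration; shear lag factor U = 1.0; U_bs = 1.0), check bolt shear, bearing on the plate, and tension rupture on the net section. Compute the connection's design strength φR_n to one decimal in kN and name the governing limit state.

244.8 kN (net-section rupture governs)

Bolt shear: A_b = π(16)²/4 = 201.06 mm². φR_n = 0.75 × 579 × 201.06 × 6 × 1 = 523.9 kN.
Bearing (8 mm plate, F_u = 400 MPa): end bolts L_c = 32 − 18/2 = 23, R_n = min(1.2×23×8×400, 2.4×16×8×400) = 88.32 kN/bolt; interior L_c = 50 − 18 = 32, R_n = 122.88 kN/bolt. φR_n = 0.75 × (2×88.32 + 4×122.88) = 501.1 kN.
Tension rupture (net): A_n = (142 − 2×20)×8 = 816 mm² (U = 1.0, A_e = A_n). φR_n = 0.75 × 400 × 816 = 244.8 kN.
Governing: min(523.9, 501.1, 244.8) = 244.8 kN → net-section rupture.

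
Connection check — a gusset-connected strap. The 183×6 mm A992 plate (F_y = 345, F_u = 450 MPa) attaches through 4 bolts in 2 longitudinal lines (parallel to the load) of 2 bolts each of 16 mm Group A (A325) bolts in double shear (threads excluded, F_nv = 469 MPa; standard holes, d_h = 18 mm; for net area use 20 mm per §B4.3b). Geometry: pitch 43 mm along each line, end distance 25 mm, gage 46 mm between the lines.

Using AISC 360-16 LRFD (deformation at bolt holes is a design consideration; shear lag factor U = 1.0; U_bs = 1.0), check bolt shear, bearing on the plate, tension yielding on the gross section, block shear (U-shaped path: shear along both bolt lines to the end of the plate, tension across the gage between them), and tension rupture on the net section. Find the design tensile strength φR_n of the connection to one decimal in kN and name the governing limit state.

Bolt shear: A_b = π(16)²/4 = 201.06 mm². φR_n = 0.75 × 469 × 201.06 × 4 × 2 = 565.8 kN.
Bearing (6 mm plate, F_u = 450 MPa): end bolts L_c = 25 − 18/2 = 16, R_n = min(1.2×16×6×450, 2.4×16×6×450) = 51.84 kN/bolt; interior L_c = 43 − 18 = 25, R_n = 81 kN/bolt. φR_n = 0.75 × (2×51.84 + 2×81) = 199.3 kN.
Tension yield (gross): A_g = 183×6 = 1098 mm². φR_n = 0.90 × 345 × 1098 = 340.9 kN.
Block shear: shear path 2×[25+1×43] = 2×68 mm, A_gv = 816, A_nv = 2×(68 − 1.5×20)×6 = 456 mm²; tension across gage: (46 − 1×20)×6 = 156 mm². R_n = min(0.6×450×456, 0.6×345×816) + 1.0×450×156 = min(123.12, 168.91) + 70.2 = 193.32 kN. φR_n = 0.75 × 193.32 = 145.0 kN.
Tension rupture (net): A_n = (183 − 2×20)×6 = 858 mm² (U = 1.0, A_e = A_n). φR_n = 0.75 × 450 × 858 = 289.6 kN.
Governing: min(565.8, 199.3, 340.9, 145.0, 289.6) = 145.0 kN → block shear.

145.0 kN (block shear governs)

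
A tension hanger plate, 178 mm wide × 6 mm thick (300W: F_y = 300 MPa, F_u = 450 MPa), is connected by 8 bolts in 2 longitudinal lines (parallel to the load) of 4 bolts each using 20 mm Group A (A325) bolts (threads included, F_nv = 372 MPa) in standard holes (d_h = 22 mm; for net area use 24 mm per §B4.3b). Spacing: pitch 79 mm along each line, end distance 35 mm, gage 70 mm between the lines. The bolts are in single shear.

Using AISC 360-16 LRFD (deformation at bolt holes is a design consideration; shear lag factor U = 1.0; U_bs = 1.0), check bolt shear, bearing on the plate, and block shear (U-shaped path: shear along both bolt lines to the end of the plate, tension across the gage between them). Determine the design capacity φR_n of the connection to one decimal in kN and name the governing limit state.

533.8 kN (block shear governs)

Bolt shear: A_b = π(20)²/4 = 314.16 mm². φR_n = 0.75 × 372 × 314.16 × 8 × 1 = 701.2 kN.
Bearing (6 mm plate, F_u = 450 MPa): end bolts L_c = 35 − 22/2 = 24, R_n = min(1.2×24×6×450, 2.4×20×6×450) = 77.76 kN/bolt; interior L_c = 79 − 22 = 57, R_n = 129.6 kN/bolt. φR_n = 0.75 × (2×77.76 + 6×129.6) = 699.8 kN.
Block shear: shear path 2×[35+3×79] = 2×272 mm, A_gv = 3264, A_nv = 2×(272 − 3.5×24)×6 = 2256 mm²; tension across gage: (70 − 1×24)×6 = 276 mm². R_n = min(0.6×450×2256, 0.6×300×3264) + 1.0×450×276 = min(609.12, 587.52) + 124.2 = 711.72 kN. φR_n = 0.75 × 711.72 = 533.8 kN.
Governing: min(701.2, 699.8, 533.8) = 533.8 kN → block shear.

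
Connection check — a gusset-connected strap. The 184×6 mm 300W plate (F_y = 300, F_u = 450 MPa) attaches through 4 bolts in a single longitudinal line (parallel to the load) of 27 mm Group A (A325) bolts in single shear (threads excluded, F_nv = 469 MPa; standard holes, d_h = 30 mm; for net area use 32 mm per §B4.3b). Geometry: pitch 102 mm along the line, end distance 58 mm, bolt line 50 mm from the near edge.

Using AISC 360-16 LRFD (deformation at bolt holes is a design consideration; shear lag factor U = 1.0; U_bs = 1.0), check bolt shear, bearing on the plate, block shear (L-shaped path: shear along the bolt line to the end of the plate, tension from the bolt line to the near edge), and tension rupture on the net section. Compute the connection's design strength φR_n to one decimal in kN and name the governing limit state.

307.8 kN (net-section rupture governs)

Bolt shear: A_b = π(27)²/4 = 572.56 mm². φR_n = 0.75 × 469 × 572.56 × 4 × 1 = 805.6 kN.
Bearing (6 mm plate, F_u = 450 MPa): end bolts L_c = 58 − 30/2 = 43, R_n = min(1.2×43×6×450, 2.4×27×6×450) = 139.32 kN/bolt; interior L_c = 102 − 30 = 72, R_n = 174.96 kN/bolt. φR_n = 0.75 × (1×139.32 + 3×174.96) = 498.2 kN.
Block shear: shear path 1×[58+3×102] = 1×364 mm, A_gv = 2184, A_nv = 1×(364 − 3.5×32)×6 = 1512 mm²; tension to near edge: (50 − 0.5×32)×6 = 204 mm². R_n = min(0.6×450×1512, 0.6×300×2184) + 1.0×450×204 = min(408.24, 393.12) + 91.8 = 484.92 kN. φR_n = 0.75 × 484.92 = 363.7 kN.
Tension rupture (net): A_n = (184 − 1×32)×6 = 912 mm² (U = 1.0, A_e = A_n). φR_n = 0.75 × 450 × 912 = 307.8 kN.
Governing: min(805.6, 498.2, 363.7, 307.8) = 307.8 kN → net-section rupture.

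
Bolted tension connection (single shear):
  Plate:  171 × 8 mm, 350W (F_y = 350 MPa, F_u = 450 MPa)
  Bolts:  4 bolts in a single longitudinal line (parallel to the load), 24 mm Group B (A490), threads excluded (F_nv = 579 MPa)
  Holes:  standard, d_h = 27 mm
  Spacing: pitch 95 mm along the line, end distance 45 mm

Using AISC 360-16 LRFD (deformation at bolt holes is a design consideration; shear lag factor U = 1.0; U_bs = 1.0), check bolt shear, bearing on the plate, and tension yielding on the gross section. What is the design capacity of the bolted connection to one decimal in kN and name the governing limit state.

Bolt shear: A_b = π(24)²/4 = 452.39 mm². φR_n = 0.75 × 579 × 452.39 × 4 × 1 = 785.8 kN.
Bearing (8 mm plate, F_u = 450 MPa): end bolts L_c = 45 − 27/2 = 31.5, R_n = min(1.2×31.5×8×450, 2.4×24×8×450) = 136.08 kN/bolt; interior L_c = 95 − 27 = 68, R_n = 207.36 kN/bolt. φR_n = 0.75 × (1×136.08 + 3×207.36) = 568.6 kN.
Tension yield (gross): A_g = 171×8 = 1368 mm². φR_n = 0.90 × 350 × 1368 = 430.9 kN.
Governing: min(785.8, 568.6, 430.9) = 430.9 kN → gross-section yield.

430.9 kN (gross-section yield governs)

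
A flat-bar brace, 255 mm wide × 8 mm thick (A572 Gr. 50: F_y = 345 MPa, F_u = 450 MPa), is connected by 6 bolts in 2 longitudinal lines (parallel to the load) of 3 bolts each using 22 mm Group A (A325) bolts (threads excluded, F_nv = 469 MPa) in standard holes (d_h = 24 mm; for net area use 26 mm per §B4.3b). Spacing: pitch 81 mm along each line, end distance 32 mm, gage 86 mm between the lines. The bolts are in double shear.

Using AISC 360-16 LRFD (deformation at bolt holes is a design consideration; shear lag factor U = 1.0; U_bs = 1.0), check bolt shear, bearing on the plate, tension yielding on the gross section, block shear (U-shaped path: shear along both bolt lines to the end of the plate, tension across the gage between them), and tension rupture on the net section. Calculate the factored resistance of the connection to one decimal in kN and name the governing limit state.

548.1 kN (net-section rupture governs)

Bolt shear: A_b = π(22)²/4 = 380.13 mm². φR_n = 0.75 × 469 × 380.13 × 6 × 2 = 1604.5 kN.
Bearing (8 mm plate, F_u = 450 MPa): end bolts L_c = 32 − 24/2 = 20, R_n = min(1.2×20×8×450, 2.4×22×8×450) = 86.4 kN/bolt; interior L_c = 81 − 24 = 57, R_n = 190.08 kN/bolt. φR_n = 0.75 × (2×86.4 + 4×190.08) = 699.8 kN.
Tension yield (gross): A_g = 255×8 = 2040 mm². φR_n = 0.90 × 345 × 2040 = 633.4 kN.
Block shear: shear path 2×[32+2×81] = 2×194 mm, A_gv = 3104, A_nv = 2×(194 − 2.5×26)×8 = 2064 mm²; tension across gage: (86 − 1×26)×8 = 480 mm². R_n = min(0.6×450×2064, 0.6×345×3104) + 1.0×450×480 = min(557.28, 642.53) + 216 = 773.28 kN. φR_n = 0.75 × 773.28 = 580.0 kN.
Tension rupture (net): A_n = (255 − 2×26)×8 = 1624 mm² (U = 1.0, A_e = A_n). φR_n = 0.75 × 450 × 1624 = 548.1 kN.
Governing: min(1604.5, 699.8, 633.4, 580.0, 548.1) = 548.1 kN → net-section rupture.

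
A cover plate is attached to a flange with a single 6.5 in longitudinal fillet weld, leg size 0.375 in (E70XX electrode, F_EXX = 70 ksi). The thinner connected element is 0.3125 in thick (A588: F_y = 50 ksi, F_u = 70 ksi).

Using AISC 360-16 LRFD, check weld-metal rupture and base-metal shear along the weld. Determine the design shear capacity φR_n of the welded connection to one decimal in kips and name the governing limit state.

Weld metal: throat = 0.707×0.375 = 0.26513 in, L = 6.5 in. φR_n = 0.75 × 0.6 × 70 × 0.26513 × 6.5 = 54.3 kips.
Base metal shear (0.3125 in plate): yield φR_n = 1.0×0.6×50×0.3125×6.5 = 60.9 kips; rupture φR_n = 0.75×0.6×70×0.3125×6.5 = 64.0 kips; take 60.9 kips (yield).
Governing: min(54.3, 60.9) = 54.3 kips → weld metal.

54.3 kips (weld metal governs)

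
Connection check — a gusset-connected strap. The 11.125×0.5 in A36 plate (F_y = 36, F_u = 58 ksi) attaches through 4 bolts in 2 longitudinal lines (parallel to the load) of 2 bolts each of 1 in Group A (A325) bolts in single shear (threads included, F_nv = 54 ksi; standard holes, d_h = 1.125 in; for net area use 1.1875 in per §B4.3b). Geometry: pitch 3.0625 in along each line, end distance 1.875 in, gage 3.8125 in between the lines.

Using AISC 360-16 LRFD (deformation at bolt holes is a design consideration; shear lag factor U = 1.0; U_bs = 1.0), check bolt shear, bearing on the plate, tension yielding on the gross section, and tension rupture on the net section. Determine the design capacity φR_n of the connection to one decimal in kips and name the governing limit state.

127.2 kips (bolt shear governs)

Bolt shear: A_b = π(1)²/4 = 0.7854 in². φR_n = 0.75 × 54 × 0.7854 × 4 × 1 = 127.2 kips.
Bearing (0.5 in plate, F_u = 58 ksi): end bolts L_c = 1.875 − 1.125/2 = 1.3125, R_n = min(1.2×1.3125×0.5×58, 2.4×1×0.5×58) = 45.675 kips/bolt; interior L_c = 3.0625 − 1.125 = 1.9375, R_n = 67.425 kips/bolt. φR_n = 0.75 × (2×45.675 + 2×67.425) = 169.7 kips.
Tension yield (gross): A_g = 11.125×0.5 = 5.5625 in². φR_n = 0.90 × 36 × 5.5625 = 180.2 kips.
Tension rupture (net): A_n = (11.125 − 2×1.1875)×0.5 = 4.375 in² (U = 1.0, A_e = A_n). φR_n = 0.75 × 58 × 4.375 = 190.3 kips.
Governing: min(127.2, 169.7, 180.2, 190.3) = 127.2 kips → bolt shear.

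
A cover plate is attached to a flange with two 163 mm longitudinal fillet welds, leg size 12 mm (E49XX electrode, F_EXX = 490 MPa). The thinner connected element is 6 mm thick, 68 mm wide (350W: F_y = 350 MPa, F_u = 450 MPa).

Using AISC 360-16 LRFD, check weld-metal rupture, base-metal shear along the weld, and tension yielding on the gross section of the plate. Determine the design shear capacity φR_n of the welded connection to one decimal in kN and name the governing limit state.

128.5 kN (gross-section yield governs)

Weld metal: throat = 0.707×12 = 8.484 mm, L = 2×163 = 326 mm. φR_n = 0.75 × 0.6 × 490 × 8.484 × 326 = 609.9 kN.
Base metal shear (6 mm plate): yield φR_n = 1.0×0.6×350×6×326 = 410.8 kN; rupture φR_n = 0.75×0.6×450×6×326 = 396.1 kN; take 396.1 kN (rupture).
Tension yield (gross): A_g = 68×6 = 408 mm². φR_n = 0.90 × 350 × 408 = 128.5 kN.
Governing: min(609.9, 396.1, 128.5) = 128.5 kN → gross-section yield.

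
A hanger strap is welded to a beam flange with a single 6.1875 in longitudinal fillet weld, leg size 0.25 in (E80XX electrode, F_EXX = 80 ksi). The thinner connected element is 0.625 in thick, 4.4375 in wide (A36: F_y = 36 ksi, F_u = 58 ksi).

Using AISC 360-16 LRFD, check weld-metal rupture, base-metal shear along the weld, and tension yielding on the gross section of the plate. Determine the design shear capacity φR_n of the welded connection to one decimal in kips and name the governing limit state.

Weld metal: throat = 0.707×0.25 = 0.17675 in, L = 6.1875 in. φR_n = 0.75 × 0.6 × 80 × 0.17675 × 6.1875 = 39.4 kips.
Base metal shear (0.625 in plate): yield φR_n = 1.0×0.6×36×0.625×6.1875 = 83.5 kips; rupture φR_n = 0.75×0.6×58×0.625×6.1875 = 100.9 kips; take 83.5 kips (yield).
Tension yield (gross): A_g = 4.4375×0.625 = 2.7734 in². φR_n = 0.90 × 36 × 2.7734 = 89.9 kips.
Governing: min(39.4, 83.5, 89.9) = 39.4 kips → weld metal.

39.4 kips (weld metal governs)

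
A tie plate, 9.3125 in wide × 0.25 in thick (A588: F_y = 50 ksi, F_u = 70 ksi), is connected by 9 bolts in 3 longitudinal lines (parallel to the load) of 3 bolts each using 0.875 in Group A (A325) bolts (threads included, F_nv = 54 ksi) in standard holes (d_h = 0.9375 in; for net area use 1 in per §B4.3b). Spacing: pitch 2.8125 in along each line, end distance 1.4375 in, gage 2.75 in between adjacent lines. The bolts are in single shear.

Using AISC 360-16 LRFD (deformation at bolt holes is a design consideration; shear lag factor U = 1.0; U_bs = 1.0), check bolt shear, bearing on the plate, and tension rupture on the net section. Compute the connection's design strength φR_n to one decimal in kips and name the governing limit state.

82.9 kips (net-section rupture governs)

Bolt shear: A_b = π(0.875)²/4 = 0.60132 in². φR_n = 0.75 × 54 × 0.60132 × 9 × 1 = 219.2 kips.
Bearing (0.25 in plate, F_u = 70 ksi): end bolts L_c = 1.4375 − 0.9375/2 = 0.96875, R_n = min(1.2×0.96875×0.25×70, 2.4×0.875×0.25×70) = 20.344 kips/bolt; interior L_c = 2.8125 − 0.9375 = 1.875, R_n = 36.75 kips/bolt. φR_n = 0.75 × (3×20.344 + 6×36.75) = 211.1 kips.
Tension rupture (net): A_n = (9.3125 − 3×1)×0.25 = 1.5781 in² (U = 1.0, A_e = A_n). φR_n = 0.75 × 70 × 1.5781 = 82.9 kips.
Governing: min(219.2, 211.1, 82.9) = 82.9 kips → net-section rupture.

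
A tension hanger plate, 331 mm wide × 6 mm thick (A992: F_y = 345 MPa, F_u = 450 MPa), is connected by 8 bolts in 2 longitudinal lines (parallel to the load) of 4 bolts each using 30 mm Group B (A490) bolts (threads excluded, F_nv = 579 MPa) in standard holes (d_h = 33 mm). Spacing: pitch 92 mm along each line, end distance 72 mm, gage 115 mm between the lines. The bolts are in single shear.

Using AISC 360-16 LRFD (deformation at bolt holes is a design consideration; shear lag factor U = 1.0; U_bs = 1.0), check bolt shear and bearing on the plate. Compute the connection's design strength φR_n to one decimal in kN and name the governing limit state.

Bolt shear: A_b = π(30)²/4 = 706.86 mm². φR_n = 0.75 × 579 × 706.86 × 8 × 1 = 2455.6 kN.
Bearing (6 mm plate, F_u = 450 MPa): end bolts L_c = 72 − 33/2 = 55.5, R_n = min(1.2×55.5×6×450, 2.4×30×6×450) = 179.82 kN/bolt; interior L_c = 92 − 33 = 59, R_n = 191.16 kN/bolt. φR_n = 0.75 × (2×179.82 + 6×191.16) = 1130.0 kN.
Governing: min(2455.6, 1130.0) = 1130.0 kN → bearing.

1130.0 kN (bearing governs)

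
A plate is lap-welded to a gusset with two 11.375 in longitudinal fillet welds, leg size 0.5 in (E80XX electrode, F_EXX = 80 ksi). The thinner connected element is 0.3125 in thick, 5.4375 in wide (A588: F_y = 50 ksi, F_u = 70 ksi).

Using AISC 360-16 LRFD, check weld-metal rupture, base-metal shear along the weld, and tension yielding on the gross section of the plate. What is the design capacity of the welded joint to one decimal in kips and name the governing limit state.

Weld metal: throat = 0.707×0.5 = 0.3535 in, L = 2×11.375 = 22.75 in. φR_n = 0.75 × 0.6 × 80 × 0.3535 × 22.75 = 289.5 kips.
Base metal shear (0.3125 in plate): yield φR_n = 1.0×0.6×50×0.3125×22.75 = 213.3 kips; rupture φR_n = 0.75×0.6×70×0.3125×22.75 = 223.9 kips; take 213.3 kips (yield).
Tension yield (gross): A_g = 5.4375×0.3125 = 1.6992 in². φR_n = 0.90 × 50 × 1.6992 = 76.5 kips.
Governing: min(289.5, 213.3, 76.5) = 76.5 kips → gross-section yield.

76.5 kips (gross-section yield governs)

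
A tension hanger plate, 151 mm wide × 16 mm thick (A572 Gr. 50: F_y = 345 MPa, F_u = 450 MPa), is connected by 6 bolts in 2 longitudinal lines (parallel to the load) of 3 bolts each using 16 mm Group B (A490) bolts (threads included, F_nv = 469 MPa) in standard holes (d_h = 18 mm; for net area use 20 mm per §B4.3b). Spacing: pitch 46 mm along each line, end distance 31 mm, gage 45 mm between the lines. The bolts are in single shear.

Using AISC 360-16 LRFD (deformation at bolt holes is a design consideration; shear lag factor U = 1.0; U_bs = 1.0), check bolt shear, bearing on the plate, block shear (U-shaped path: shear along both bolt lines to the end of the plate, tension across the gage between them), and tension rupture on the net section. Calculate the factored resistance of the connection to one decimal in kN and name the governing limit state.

Bolt shear: A_b = π(16)²/4 = 201.06 mm². φR_n = 0.75 × 469 × 201.06 × 6 × 1 = 424.3 kN.
Bearing (16 mm plate, F_u = 450 MPa): end bolts L_c = 31 − 18/2 = 22, R_n = min(1.2×22×16×450, 2.4×16×16×450) = 190.08 kN/bolt; interior L_c = 46 − 18 = 28, R_n = 241.92 kN/bolt. φR_n = 0.75 × (2×190.08 + 4×241.92) = 1010.9 kN.
Block shear: shear path 2×[31+2×46] = 2×123 mm, A_gv = 3936, A_nv = 2×(123 − 2.5×20)×16 = 2336 mm²; tension across gage: (45 − 1×20)×16 = 400 mm². R_n = min(0.6×450×2336, 0.6×345×3936) + 1.0×450×400 = min(630.72, 814.75) + 180 = 810.72 kN. φR_n = 0.75 × 810.72 = 608.0 kN.
Tension rupture (net): A_n = (151 − 2×20)×16 = 1776 mm² (U = 1.0, A_e = A_n). φR_n = 0.75 × 450 × 1776 = 599.4 kN.
Governing: min(424.3, 1010.9, 608.0, 599.4) = 424.3 kN → bolt shear.

424.3 kN (bolt shear governs)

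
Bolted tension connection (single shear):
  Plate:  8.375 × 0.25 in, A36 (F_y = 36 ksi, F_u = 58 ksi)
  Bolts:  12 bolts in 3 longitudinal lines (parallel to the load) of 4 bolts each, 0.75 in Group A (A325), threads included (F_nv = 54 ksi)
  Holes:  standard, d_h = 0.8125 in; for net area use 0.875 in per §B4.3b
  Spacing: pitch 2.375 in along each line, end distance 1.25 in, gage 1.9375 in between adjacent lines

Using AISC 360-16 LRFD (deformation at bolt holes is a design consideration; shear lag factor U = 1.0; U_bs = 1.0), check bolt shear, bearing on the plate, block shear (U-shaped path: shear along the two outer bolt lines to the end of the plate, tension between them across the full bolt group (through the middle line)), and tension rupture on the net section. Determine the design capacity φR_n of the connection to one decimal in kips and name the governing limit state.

62.5 kips (net-section rupture governs)

Bolt shear: A_b = π(0.75)²/4 = 0.44179 in². φR_n = 0.75 × 54 × 0.44179 × 12 × 1 = 214.7 kips.
Bearing (0.25 in plate, F_u = 58 ksi): end bolts L_c = 1.25 − 0.8125/2 = 0.84375, R_n = min(1.2×0.84375×0.25×58, 2.4×0.75×0.25×58) = 14.681 kips/bolt; interior L_c = 2.375 − 0.8125 = 1.5625, R_n = 26.1 kips/bolt. φR_n = 0.75 × (3×14.681 + 9×26.1) = 209.2 kips.
Block shear: shear path 2×[1.25+3×2.375] = 2×8.375 in, A_gv = 4.1875, A_nv = 2×(8.375 − 3.5×0.875)×0.25 = 2.6563 in²; tension across gage: (3.875 − 2×0.875)×0.25 = 0.53125 in². R_n = min(0.6×58×2.6563, 0.6×36×4.1875) + 1.0×58×0.53125 = min(92.439, 90.45) + 30.813 = 121.26 kips. φR_n = 0.75 × 121.26 = 90.9 kips.
Tension rupture (net): A_n = (8.375 − 3×0.875)×0.25 = 1.4375 in² (U = 1.0, A_e = A_n). φR_n = 0.75 × 58 × 1.4375 = 62.5 kips.
Governing: min(214.7, 209.2, 90.9, 62.5) = 62.5 kips → net-section rupture.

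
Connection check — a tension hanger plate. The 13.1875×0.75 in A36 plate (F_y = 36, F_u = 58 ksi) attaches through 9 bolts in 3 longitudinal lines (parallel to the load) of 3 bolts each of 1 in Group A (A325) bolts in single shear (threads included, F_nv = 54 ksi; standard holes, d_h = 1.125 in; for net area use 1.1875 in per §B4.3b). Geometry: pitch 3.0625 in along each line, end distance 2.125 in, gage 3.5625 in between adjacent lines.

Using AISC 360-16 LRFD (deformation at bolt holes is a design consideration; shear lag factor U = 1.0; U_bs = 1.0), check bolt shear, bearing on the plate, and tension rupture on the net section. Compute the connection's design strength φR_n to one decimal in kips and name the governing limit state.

286.3 kips (bolt shear governs)

Bolt shear: A_b = π(1)²/4 = 0.7854 in². φR_n = 0.75 × 54 × 0.7854 × 9 × 1 = 286.3 kips.
Bearing (0.75 in plate, F_u = 58 ksi): end bolts L_c = 2.125 − 1.125/2 = 1.5625, R_n = min(1.2×1.5625×0.75×58, 2.4×1×0.75×58) = 81.563 kips/bolt; interior L_c = 3.0625 − 1.125 = 1.9375, R_n = 101.14 kips/bolt. φR_n = 0.75 × (3×81.563 + 6×101.14) = 638.6 kips.
Tension rupture (net): A_n = (13.1875 − 3×1.1875)×0.75 = 7.2188 in² (U = 1.0, A_e = A_n). φR_n = 0.75 × 58 × 7.2188 = 314.0 kips.
Governing: min(286.3, 638.6, 314.0) = 286.3 kips → bolt shear.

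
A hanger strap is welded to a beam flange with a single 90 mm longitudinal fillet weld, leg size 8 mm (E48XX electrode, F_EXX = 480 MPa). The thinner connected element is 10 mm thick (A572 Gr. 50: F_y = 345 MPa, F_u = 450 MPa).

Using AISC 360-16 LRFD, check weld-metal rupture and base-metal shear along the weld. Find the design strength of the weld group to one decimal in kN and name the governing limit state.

110.0 kN (weld metal governs)

Weld metal: throat = 0.707×8 = 5.656 mm, L = 90 mm. φR_n = 0.75 × 0.6 × 480 × 5.656 × 90 = 110.0 kN.
Base metal shear (10 mm plate): yield φR_n = 1.0×0.6×345×10×90 = 186.3 kN; rupture φR_n = 0.75×0.6×450×10×90 = 182.3 kN; take 182.3 kN (rupture).
Governing: min(110.0, 182.3) = 110.0 kN → weld metal.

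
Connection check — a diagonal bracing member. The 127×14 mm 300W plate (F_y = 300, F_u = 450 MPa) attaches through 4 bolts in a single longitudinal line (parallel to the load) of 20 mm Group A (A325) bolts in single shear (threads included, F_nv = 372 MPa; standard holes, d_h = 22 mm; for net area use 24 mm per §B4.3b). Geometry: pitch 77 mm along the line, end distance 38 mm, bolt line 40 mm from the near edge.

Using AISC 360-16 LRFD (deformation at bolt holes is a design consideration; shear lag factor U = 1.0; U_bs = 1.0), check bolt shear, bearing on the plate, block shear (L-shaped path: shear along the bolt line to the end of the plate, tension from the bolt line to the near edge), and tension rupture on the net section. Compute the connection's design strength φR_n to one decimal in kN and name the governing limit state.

350.6 kN (bolt shear governs)

Bolt shear: A_b = π(20)²/4 = 314.16 mm². φR_n = 0.75 × 372 × 314.16 × 4 × 1 = 350.6 kN.
Bearing (14 mm plate, F_u = 450 MPa): end bolts L_c = 38 − 22/2 = 27, R_n = min(1.2×27×14×450, 2.4×20×14×450) = 204.12 kN/bolt; interior L_c = 77 − 22 = 55, R_n = 302.4 kN/bolt. φR_n = 0.75 × (1×204.12 + 3×302.4) = 833.5 kN.
Block shear: shear path 1×[38+3×77] = 1×269 mm, A_gv = 3766, A_nv = 1×(269 − 3.5×24)×14 = 2590 mm²; tension to near edge: (40 − 0.5×24)×14 = 392 mm². R_n = min(0.6×450×2590, 0.6×300×3766) + 1.0×450×392 = min(699.3, 677.88) + 176.4 = 854.28 kN. φR_n = 0.75 × 854.28 = 640.7 kN.
Tension rupture (net): A_n = (127 − 1×24)×14 = 1442 mm² (U = 1.0, A_e = A_n). φR_n = 0.75 × 450 × 1442 = 486.7 kN.
Governing: min(350.6, 833.5, 640.7, 486.7) = 350.6 kN → bolt shear.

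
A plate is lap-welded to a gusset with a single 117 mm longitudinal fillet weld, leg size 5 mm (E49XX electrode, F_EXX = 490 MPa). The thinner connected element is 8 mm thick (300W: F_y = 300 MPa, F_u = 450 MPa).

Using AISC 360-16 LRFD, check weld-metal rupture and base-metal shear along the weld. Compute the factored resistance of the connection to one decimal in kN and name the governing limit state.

91.2 kN (weld metal governs)

Weld metal: throat = 0.707×5 = 3.535 mm, L = 117 mm. φR_n = 0.75 × 0.6 × 490 × 3.535 × 117 = 91.2 kN.
Base metal shear (8 mm plate): yield φR_n = 1.0×0.6×300×8×117 = 168.5 kN; rupture φR_n = 0.75×0.6×450×8×117 = 189.5 kN; take 168.5 kN (yield).
Governing: min(91.2, 168.5) = 91.2 kN → weld metal.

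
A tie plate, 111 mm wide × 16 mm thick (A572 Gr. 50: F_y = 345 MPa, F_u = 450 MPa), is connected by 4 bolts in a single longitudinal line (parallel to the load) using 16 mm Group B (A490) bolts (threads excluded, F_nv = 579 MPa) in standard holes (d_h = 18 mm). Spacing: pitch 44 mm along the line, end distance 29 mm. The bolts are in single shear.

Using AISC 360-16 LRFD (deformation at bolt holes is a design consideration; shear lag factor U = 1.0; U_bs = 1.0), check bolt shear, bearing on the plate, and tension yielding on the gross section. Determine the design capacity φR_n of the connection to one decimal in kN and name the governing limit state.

Bolt shear: A_b = π(16)²/4 = 201.06 mm². φR_n = 0.75 × 579 × 201.06 × 4 × 1 = 349.2 kN.
Bearing (16 mm plate, F_u = 450 MPa): end bolts L_c = 29 − 18/2 = 20, R_n = min(1.2×20×16×450, 2.4×16×16×450) = 172.8 kN/bolt; interior L_c = 44 − 18 = 26, R_n = 224.64 kN/bolt. φR_n = 0.75 × (1×172.8 + 3×224.64) = 635.0 kN.
Tension yield (gross): A_g = 111×16 = 1776 mm². φR_n = 0.90 × 345 × 1776 = 551.4 kN.
Governing: min(349.2, 635.0, 551.4) = 349.2 kN → bolt shear.

349.2 kN (bolt shear governs)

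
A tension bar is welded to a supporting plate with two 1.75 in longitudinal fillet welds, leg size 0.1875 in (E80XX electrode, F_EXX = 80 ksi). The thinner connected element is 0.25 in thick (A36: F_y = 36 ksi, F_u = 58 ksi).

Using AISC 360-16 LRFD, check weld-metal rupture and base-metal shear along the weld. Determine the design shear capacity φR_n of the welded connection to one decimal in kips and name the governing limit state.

Weld metal: throat = 0.707×0.1875 = 0.13256 in, L = 2×1.75 = 3.5 in. φR_n = 0.75 × 0.6 × 80 × 0.13256 × 3.5 = 16.7 kips.
Base metal shear (0.25 in plate): yield φR_n = 1.0×0.6×36×0.25×3.5 = 18.9 kips; rupture φR_n = 0.75×0.6×58×0.25×3.5 = 22.8 kips; take 18.9 kips (yield).
Governing: min(16.7, 18.9) = 16.7 kips → weld metal.

16.7 kips (weld metal governs)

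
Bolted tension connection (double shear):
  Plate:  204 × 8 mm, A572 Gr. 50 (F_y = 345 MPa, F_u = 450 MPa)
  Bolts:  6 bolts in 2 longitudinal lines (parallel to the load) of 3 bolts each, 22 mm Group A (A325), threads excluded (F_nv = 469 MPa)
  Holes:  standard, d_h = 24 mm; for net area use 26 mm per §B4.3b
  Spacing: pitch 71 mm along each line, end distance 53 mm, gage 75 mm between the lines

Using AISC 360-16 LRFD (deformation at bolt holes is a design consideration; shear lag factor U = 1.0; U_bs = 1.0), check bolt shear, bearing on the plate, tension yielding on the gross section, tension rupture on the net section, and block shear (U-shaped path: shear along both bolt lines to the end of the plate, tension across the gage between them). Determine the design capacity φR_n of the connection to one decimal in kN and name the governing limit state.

410.4 kN (net-section rupture governs)

Bolt shear: A_b = π(22)²/4 = 380.13 mm². φR_n = 0.75 × 469 × 380.13 × 6 × 2 = 1604.5 kN.
Bearing (8 mm plate, F_u = 450 MPa): end bolts L_c = 53 − 24/2 = 41, R_n = min(1.2×41×8×450, 2.4×22×8×450) = 177.12 kN/bolt; interior L_c = 71 − 24 = 47, R_n = 190.08 kN/bolt. φR_n = 0.75 × (2×177.12 + 4×190.08) = 835.9 kN.
Tension yield (gross): A_g = 204×8 = 1632 mm². φR_n = 0.90 × 345 × 1632 = 506.7 kN.
Tension rupture (net): A_n = (204 − 2×26)×8 = 1216 mm² (U = 1.0, A_e = A_n). φR_n = 0.75 × 450 × 1216 = 410.4 kN.
Block shear: shear path 2×[53+2×71] = 2×195 mm, A_gv = 3120, A_nv = 2×(195 − 2.5×26)×8 = 2080 mm²; tension across gage: (75 − 1×26)×8 = 392 mm². R_n = min(0.6×450×2080, 0.6×345×3120) + 1.0×450×392 = min(561.6, 645.84) + 176.4 = 738 kN. φR_n = 0.75 × 738 = 553.5 kN.
Governing: min(1604.5, 835.9, 506.7, 410.4, 553.5) = 410.4 kN → net-section rupture.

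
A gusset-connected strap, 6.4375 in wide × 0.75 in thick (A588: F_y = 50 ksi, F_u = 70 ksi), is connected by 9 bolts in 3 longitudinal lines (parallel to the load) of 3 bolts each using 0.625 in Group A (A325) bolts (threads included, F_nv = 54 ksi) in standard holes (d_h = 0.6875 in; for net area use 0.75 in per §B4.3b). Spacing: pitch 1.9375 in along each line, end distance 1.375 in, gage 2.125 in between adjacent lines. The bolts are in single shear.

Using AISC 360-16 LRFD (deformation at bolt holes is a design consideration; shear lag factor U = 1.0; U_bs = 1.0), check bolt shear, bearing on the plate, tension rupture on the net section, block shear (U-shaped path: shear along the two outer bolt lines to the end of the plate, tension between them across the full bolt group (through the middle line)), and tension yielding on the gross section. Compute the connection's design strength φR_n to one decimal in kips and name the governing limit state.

111.8 kips (bolt shear governs)

Bolt shear: A_b = π(0.625)²/4 = 0.3068 in². φR_n = 0.75 × 54 × 0.3068 × 9 × 1 = 111.8 kips.
Bearing (0.75 in plate, F_u = 70 ksi): end bolts L_c = 1.375 − 0.6875/2 = 1.03125, R_n = min(1.2×1.03125×0.75×70, 2.4×0.625×0.75×70) = 64.969 kips/bolt; interior L_c = 1.9375 − 0.6875 = 1.25, R_n = 78.75 kips/bolt. φR_n = 0.75 × (3×64.969 + 6×78.75) = 500.6 kips.
Tension rupture (net): A_n = (6.4375 − 3×0.75)×0.75 = 3.1406 in² (U = 1.0, A_e = A_n). φR_n = 0.75 × 70 × 3.1406 = 164.9 kips.
Block shear: shear path 2×[1.375+2×1.9375] = 2×5.25 in, A_gv = 7.875, A_nv = 2×(5.25 − 2.5×0.75)×0.75 = 5.0625 in²; tension across gage: (4.25 − 2×0.75)×0.75 = 2.0625 in². R_n = min(0.6×70×5.0625, 0.6×50×7.875) + 1.0×70×2.0625 = min(212.63, 236.25) + 144.38 = 357.01 kips. φR_n = 0.75 × 357.01 = 267.8 kips.
Tension yield (gross): A_g = 6.4375×0.75 = 4.8281 in². φR_n = 0.90 × 50 × 4.8281 = 217.3 kips.
Governing: min(111.8, 500.6, 164.9, 267.8, 217.3) = 111.8 kips → bolt shear.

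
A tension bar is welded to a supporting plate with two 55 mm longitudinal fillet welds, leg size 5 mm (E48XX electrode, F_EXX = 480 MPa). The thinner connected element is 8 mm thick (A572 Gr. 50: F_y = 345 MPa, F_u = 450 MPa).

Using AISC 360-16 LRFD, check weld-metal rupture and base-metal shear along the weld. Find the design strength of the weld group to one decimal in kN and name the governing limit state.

84.0 kN (weld metal governs)

Weld metal: throat = 0.707×5 = 3.535 mm, L = 2×55 = 110 mm. φR_n = 0.75 × 0.6 × 480 × 3.535 × 110 = 84.0 kN.
Base metal shear (8 mm plate): yield φR_n = 1.0×0.6×345×8×110 = 182.2 kN; rupture φR_n = 0.75×0.6×450×8×110 = 178.2 kN; take 178.2 kN (rupture).
Governing: min(84.0, 178.2) = 84.0 kN → weld metal.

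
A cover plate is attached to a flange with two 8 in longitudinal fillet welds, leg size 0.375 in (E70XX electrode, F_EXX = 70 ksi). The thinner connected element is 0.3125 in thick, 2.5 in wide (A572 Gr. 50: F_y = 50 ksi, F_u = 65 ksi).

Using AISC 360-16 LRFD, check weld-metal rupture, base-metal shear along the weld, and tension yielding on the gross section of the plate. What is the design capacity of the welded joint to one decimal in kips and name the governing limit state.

35.2 kips (gross-section yield governs)

Weld metal: throat = 0.707×0.375 = 0.26513 in, L = 2×8 = 16 in. φR_n = 0.75 × 0.6 × 70 × 0.26513 × 16 = 133.6 kips.
Base metal shear (0.3125 in plate): yield φR_n = 1.0×0.6×50×0.3125×16 = 150.0 kips; rupture φR_n = 0.75×0.6×65×0.3125×16 = 146.3 kips; take 146.3 kips (rupture).
Tension yield (gross): A_g = 2.5×0.3125 = 0.78125 in². φR_n = 0.90 × 50 × 0.78125 = 35.2 kips.
Governing: min(133.6, 146.3, 35.2) = 35.2 kips → gross-section yield.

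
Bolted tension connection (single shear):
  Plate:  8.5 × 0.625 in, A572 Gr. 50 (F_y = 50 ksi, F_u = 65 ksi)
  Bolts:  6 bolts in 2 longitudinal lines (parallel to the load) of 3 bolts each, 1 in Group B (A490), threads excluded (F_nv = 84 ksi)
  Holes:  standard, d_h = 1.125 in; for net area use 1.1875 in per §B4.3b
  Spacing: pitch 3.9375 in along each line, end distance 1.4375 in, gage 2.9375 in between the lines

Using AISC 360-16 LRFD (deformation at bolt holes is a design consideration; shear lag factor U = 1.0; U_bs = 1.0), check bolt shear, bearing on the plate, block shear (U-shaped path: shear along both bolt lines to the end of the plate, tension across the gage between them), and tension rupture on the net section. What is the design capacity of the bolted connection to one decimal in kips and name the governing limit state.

186.6 kips (net-section rupture governs)

Bolt shear: A_b = π(1)²/4 = 0.7854 in². φR_n = 0.75 × 84 × 0.7854 × 6 × 1 = 296.9 kips.
Bearing (0.625 in plate, F_u = 65 ksi): end bolts L_c = 1.4375 − 1.125/2 = 0.875, R_n = min(1.2×0.875×0.625×65, 2.4×1×0.625×65) = 42.656 kips/bolt; interior L_c = 3.9375 − 1.125 = 2.8125, R_n = 97.5 kips/bolt. φR_n = 0.75 × (2×42.656 + 4×97.5) = 356.5 kips.
Block shear: shear path 2×[1.4375+2×3.9375] = 2×9.3125 in, A_gv = 11.641, A_nv = 2×(9.3125 − 2.5×1.1875)×0.625 = 7.9297 in²; tension across gage: (2.9375 − 1×1.1875)×0.625 = 1.0938 in². R_n = min(0.6×65×7.9297, 0.6×50×11.641) + 1.0×65×1.0938 = min(309.26, 349.23) + 71.097 = 380.36 kips. φR_n = 0.75 × 380.36 = 285.3 kips.
Tension rupture (net): A_n = (8.5 − 2×1.1875)×0.625 = 3.8281 in² (U = 1.0, A_e = A_n). φR_n = 0.75 × 65 × 3.8281 = 186.6 kips.
Governing: min(296.9, 356.5, 285.3, 186.6) = 186.6 kips → net-section rupture.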